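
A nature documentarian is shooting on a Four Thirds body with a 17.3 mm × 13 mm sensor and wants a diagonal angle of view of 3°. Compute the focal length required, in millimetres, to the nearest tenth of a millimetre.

Sensor diagonal = √(17.3² + 13²) = √468.2900 ≈ 21.6400 mm.
From α = 2·arctan(d/2f) we get f = d / (2·tan(α/2)).
With d = 21.6400 mm and α/2 = 1.5°, tan(α/2) ≈ 0.02619, so f ≈ 21.6400 / 0.05237 ≈ 413.1993 mm.

413.2 mm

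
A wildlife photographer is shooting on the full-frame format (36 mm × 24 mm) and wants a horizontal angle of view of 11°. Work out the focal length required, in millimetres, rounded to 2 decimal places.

From α = 2·arctan(w/2f) we get f = w / (2·tan(α/2)).
With w = 36 mm and α/2 = 5.5°, tan(α/2) ≈ 0.09629, so f ≈ 36 / 0.19258 ≈ 186.9371 mm.

186.94 mm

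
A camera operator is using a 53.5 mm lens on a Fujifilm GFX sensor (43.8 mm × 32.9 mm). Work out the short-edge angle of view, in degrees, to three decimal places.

Angle of view α = 2·arctan(h/2f) with h = 32.9 mm and f = 53.5 mm.
h/2f = 0.30748; arctan(0.30748) ≈ 17.0914°, so α ≈ 34.1829°.

34.183°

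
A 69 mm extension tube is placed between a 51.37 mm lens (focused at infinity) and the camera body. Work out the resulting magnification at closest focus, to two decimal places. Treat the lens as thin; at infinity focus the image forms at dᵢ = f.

1.34×

The tube moves the image plane from f to f + e, so dᵢ = 51.37 + 69 = 120.37 mm. Focus is achieved when 1/f = 1/dₒ + 1/dᵢ, giving dₒ = 1/(1/f − 1/(f+e)).
Magnification m = dᵢ/dₒ = (f+e)·(1/f − 1/(f+e)) = e/f = 69/51.37 ≈ 1.3432.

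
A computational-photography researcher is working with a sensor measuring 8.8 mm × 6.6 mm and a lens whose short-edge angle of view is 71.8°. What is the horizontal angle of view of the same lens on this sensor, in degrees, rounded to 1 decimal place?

88.0°

From the short-edge AOV: f = 6.6 / (2·tan(35.9°)) = 6.6 / 1.44776 ≈ 4.5588 mm.
Horizontal AOV = 2·arctan(8.8 / (2 × 4.5588)) = 2·arctan(0.96517) ≈ 87.9694°.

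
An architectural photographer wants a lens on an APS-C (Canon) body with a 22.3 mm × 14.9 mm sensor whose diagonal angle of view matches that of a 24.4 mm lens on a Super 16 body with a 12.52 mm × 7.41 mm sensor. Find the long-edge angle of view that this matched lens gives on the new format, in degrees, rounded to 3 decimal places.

27.844°

Sensor diagonal = √(12.52² + 7.41²) = √211.6585 ≈ 14.5485 mm.
Sensor diagonal = √(22.3² + 14.9²) = √719.3000 ≈ 26.8198 mm.
Equal diagonal AOV ⇒ f₂ = f₁ · 26.8198/14.5485 = 24.4 × 1.84347 ≈ 44.9808 mm.
Long-edge AOV on the new format = 2·arctan(22.3 / (2 × 44.9808)) = 2·arctan(0.24788) ≈ 27.8441°.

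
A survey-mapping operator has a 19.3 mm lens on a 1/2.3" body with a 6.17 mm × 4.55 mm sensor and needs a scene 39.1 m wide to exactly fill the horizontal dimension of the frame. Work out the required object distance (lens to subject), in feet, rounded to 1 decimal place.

W: 39.1 m = 39100 mm.
Magnification m = w/W = dᵢ/dₒ; combined with 1/f = 1/dₒ + 1/dᵢ this gives dₒ = f·(1 + W/w).
dₒ = 19.3 mm × (1 + 39100/6.17) = 19.3 × 6338.1151 ≈ 122325.621 mm = 122325.621/304.8 ft = 401.331 ft.

401.3 ft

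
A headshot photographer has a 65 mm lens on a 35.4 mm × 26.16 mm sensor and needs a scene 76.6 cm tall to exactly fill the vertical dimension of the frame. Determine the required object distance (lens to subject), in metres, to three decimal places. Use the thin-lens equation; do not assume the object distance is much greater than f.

1.968 m

W: 76.6 cm = 766 mm.
Magnification m = h/W = dᵢ/dₒ; combined with 1/f = 1/dₒ + 1/dᵢ this gives dₒ = f·(1 + W/h).
dₒ = 65 mm × (1 + 766/26.16) = 65 × 30.2813 ≈ 1968.287 mm = 1.96829 m.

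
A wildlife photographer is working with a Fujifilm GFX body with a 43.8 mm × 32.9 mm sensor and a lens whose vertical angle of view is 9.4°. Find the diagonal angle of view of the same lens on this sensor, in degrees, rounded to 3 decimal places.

15.590°

From the vertical AOV: f = 32.9 / (2·tan(4.7°)) = 32.9 / 0.16443 ≈ 200.0852 mm.
Sensor diagonal = √(43.8² + 32.9²) = √3000.8500 ≈ 54.7800 mm.
Diagonal AOV = 2·arctan(54.7800 / (2 × 200.0852)) = 2·arctan(0.13689) ≈ 15.5897°.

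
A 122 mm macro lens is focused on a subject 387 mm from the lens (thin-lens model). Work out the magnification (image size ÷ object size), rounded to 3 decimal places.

0.460×

Thin lens: 1/f = 1/dₒ + 1/dᵢ → 1/dᵢ = 1/122 − 1/387 = 0.0056127 mm⁻¹, so dᵢ ≈ 178.1660 mm.
Magnification m = dᵢ/dₒ = 178.1660/387 ≈ 0.46038.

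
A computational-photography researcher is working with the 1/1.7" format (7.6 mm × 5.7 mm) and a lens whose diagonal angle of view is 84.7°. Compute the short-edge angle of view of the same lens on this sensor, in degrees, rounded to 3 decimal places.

Sensor diagonal = √(7.6² + 5.7²) = √90.2500 ≈ 9.5000 mm.
From the diagonal AOV: f = 9.5000 / (2·tan(42.35°)) = 9.5000 / 1.82305 ≈ 5.2110 mm.
Short-edge AOV = 2·arctan(5.7 / (2 × 5.2110)) = 2·arctan(0.54692) ≈ 57.3499°.

57.350°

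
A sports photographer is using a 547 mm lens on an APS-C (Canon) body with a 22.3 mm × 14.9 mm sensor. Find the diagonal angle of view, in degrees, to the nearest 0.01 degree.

Sensor diagonal = √(22.3² + 14.9²) = √719.3000 ≈ 26.8198 mm.
Angle of view α = 2·arctan(d/2f) with d = 26.8198 mm and f = 547 mm.
d/2f = 0.02452; arctan(0.02452) ≈ 1.4043°, so α ≈ 2.8087°.

2.81°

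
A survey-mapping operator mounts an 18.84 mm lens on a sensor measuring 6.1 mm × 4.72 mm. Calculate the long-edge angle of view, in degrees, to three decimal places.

18.392°

Angle of view α = 2·arctan(w/2f) with w = 6.1 mm and f = 18.84 mm.
w/2f = 0.16189; arctan(0.16189) ≈ 9.1958°, so α ≈ 18.3916°.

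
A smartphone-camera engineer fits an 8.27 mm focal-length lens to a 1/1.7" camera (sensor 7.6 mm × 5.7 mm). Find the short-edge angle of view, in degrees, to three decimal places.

38.030°

Angle of view α = 2·arctan(h/2f) with h = 5.7 mm and f = 8.27 mm.
h/2f = 0.34462; arctan(0.34462) ≈ 19.0149°, so α ≈ 38.0299°.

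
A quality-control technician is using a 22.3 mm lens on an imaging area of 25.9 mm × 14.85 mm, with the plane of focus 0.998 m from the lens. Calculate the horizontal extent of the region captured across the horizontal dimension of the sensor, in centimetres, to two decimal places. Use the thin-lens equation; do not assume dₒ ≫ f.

113.32 cm

dₒ: 0.998 m = 998 mm.
Similar triangles through the lens centre give W/dₒ = w/dᵢ; with 1/f = 1/dₒ + 1/dᵢ this gives W = w·(dₒ − f)/f.
W = 25.9 mm × (998 − 22.3) / 22.3 = 25.9 × 43.7534 ≈ 1133.212 mm = 113.321 cm.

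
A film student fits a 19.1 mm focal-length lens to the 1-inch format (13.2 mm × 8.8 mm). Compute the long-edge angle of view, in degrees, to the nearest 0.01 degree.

38.13°

Angle of view α = 2·arctan(w/2f) with w = 13.2 mm and f = 19.1 mm.
w/2f = 0.34555; arctan(0.34555) ≈ 19.0626°, so α ≈ 38.1252°.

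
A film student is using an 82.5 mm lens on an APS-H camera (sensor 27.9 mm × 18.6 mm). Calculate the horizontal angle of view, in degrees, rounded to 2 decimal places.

Angle of view α = 2·arctan(w/2f) with w = 27.9 mm and f = 82.5 mm.
w/2f = 0.16909; arctan(0.16909) ≈ 9.5974°, so α ≈ 19.1948°.

19.19°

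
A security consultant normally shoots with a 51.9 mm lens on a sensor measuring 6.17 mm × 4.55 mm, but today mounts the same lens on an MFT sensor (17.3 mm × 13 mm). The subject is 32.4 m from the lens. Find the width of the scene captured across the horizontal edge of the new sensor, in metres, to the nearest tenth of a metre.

10.8 m

The focal length stays 51.9 mm; the relevant sensor dimension is now w = 17.3 mm. Object distance dₒ = 32.4 m = 32400 mm.
Thin-lens field width W = w·(dₒ − f)/f = 17.3 × (32400 − 51.9)/51.9 ≈ 10782.700 mm = 10.7827 m.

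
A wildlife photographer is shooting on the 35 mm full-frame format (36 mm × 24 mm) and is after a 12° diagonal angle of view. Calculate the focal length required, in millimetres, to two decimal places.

205.83 mm

Sensor diagonal = √(36² + 24²) = √1872.0000 ≈ 43.2666 mm.
From α = 2·arctan(d/2f) we get f = d / (2·tan(α/2)).
With d = 43.2666 mm and α/2 = 6°, tan(α/2) ≈ 0.10510, so f ≈ 43.2666 / 0.21021 ≈ 205.8272 mm.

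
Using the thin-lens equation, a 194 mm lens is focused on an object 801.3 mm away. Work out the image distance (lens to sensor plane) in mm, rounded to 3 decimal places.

1/dᵢ = 1/f − 1/dₒ = 1/194 − 1/801.3 = 0.0039067 mm⁻¹.
dᵢ = 1/0.0039067 ≈ 255.9727 mm.

255.973 mm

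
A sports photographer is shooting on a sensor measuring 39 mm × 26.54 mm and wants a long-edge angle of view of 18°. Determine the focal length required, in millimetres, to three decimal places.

123.118 mm

From α = 2·arctan(w/2f) we get f = w / (2·tan(α/2)).
With w = 39 mm and α/2 = 9°, tan(α/2) ≈ 0.15838, so f ≈ 39 / 0.31677 ≈ 123.1182 mm.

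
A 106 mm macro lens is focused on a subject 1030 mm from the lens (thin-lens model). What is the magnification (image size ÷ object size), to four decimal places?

0.1147×

Thin lens: 1/f = 1/dₒ + 1/dᵢ → 1/dᵢ = 1/106 − 1/1030 = 0.0084631 mm⁻¹, so dᵢ ≈ 118.1602 mm.
Magnification m = dᵢ/dₒ = 118.1602/1030 ≈ 0.11472.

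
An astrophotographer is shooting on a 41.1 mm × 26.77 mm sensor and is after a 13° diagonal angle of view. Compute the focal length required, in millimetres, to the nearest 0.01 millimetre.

Sensor diagonal = √(41.1² + 26.77²) = √2405.8429 ≈ 49.0494 mm.
From α = 2·arctan(d/2f) we get f = d / (2·tan(α/2)).
With d = 49.0494 mm and α/2 = 6.5°, tan(α/2) ≈ 0.11394, so f ≈ 49.0494 / 0.22787 ≈ 215.2505 mm.

215.25 mm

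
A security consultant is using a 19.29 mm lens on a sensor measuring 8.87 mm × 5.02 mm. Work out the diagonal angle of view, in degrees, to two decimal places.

Sensor diagonal = √(8.87² + 5.02²) = √103.8773 ≈ 10.1920 mm.
Angle of view α = 2·arctan(d/2f) with d = 10.1920 mm and f = 19.29 mm.
d/2f = 0.26418; arctan(0.26418) ≈ 14.7983°, so α ≈ 29.5965°.

29.60°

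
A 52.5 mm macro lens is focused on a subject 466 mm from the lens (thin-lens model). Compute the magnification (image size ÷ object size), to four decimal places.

0.1270×

Thin lens: 1/f = 1/dₒ + 1/dᵢ → 1/dᵢ = 1/52.5 − 1/466 = 0.0169017 mm⁻¹, so dᵢ ≈ 59.1657 mm.
Magnification m = dᵢ/dₒ = 59.1657/466 ≈ 0.12696.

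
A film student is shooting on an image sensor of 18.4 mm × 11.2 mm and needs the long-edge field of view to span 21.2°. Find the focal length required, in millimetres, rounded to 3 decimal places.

From α = 2·arctan(w/2f) we get f = w / (2·tan(α/2)).
With w = 18.4 mm and α/2 = 10.6°, tan(α/2) ≈ 0.18714, so f ≈ 18.4 / 0.37429 ≈ 49.1598 mm.

49.160 mm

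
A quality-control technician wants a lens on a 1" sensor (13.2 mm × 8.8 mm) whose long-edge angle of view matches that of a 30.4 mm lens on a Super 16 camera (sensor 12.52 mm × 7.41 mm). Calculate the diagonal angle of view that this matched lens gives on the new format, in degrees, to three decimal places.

Equal long-edge AOV ⇒ f₂ = f₁ · 13.2/12.52 = 30.4 × 1.05431 ≈ 32.0511 mm.
Sensor diagonal = √(13.2² + 8.8²) = √251.6800 ≈ 15.8644 mm.
Diagonal AOV on the new format = 2·arctan(15.8644 / (2 × 32.0511)) = 2·arctan(0.24749) ≈ 27.8012°.

27.801°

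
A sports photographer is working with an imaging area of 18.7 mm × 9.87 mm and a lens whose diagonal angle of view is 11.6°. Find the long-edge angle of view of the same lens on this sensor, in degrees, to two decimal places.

10.27°

Sensor diagonal = √(18.7² + 9.87²) = √447.1069 ≈ 21.1449 mm.
From the diagonal AOV: f = 21.1449 / (2·tan(5.8°)) = 21.1449 / 0.20315 ≈ 104.0838 mm.
Long-edge AOV = 2·arctan(18.7 / (2 × 104.0838)) = 2·arctan(0.08983) ≈ 10.2664°.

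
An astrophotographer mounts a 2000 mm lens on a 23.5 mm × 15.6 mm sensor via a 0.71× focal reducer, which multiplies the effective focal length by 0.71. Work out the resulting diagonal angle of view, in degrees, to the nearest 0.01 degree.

1.14°

Effective focal length f = 2000 × 0.71 = 1420 mm.
Sensor diagonal = √(23.5² + 15.6²) = √795.6100 ≈ 28.2066 mm.
α = 2·arctan(28.207 / (2 × 1420)) = 2·arctan(0.00993) ≈ 1.1381°.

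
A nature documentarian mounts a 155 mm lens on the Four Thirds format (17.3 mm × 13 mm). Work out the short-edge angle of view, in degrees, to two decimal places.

Angle of view α = 2·arctan(h/2f) with h = 13 mm and f = 155 mm.
h/2f = 0.04194; arctan(0.04194) ≈ 2.4013°, so α ≈ 4.8026°.

4.80°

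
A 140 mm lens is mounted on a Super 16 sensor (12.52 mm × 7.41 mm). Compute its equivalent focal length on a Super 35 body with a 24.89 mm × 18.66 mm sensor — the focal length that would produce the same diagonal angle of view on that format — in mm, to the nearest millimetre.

299 mm

Sensor diagonal = √(12.52² + 7.41²) = √211.6585 ≈ 14.5485 mm.
Sensor diagonal = √(24.89² + 18.66²) = √967.7077 ≈ 31.1080 mm.
Equal angle of view means equal diagonal/f ratio, so f₂ = f₁ · (diagonal₂/diagonal₁) = 140 × 31.1080/14.5485.
f₂ = 140 × 2.13823 ≈ 299.352 mm.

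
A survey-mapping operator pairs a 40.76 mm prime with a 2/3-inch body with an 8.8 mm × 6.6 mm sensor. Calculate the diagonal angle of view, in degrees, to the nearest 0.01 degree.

Sensor diagonal = √(8.8² + 6.6²) = √121.0000 ≈ 11.0000 mm.
Angle of view α = 2·arctan(d/2f) with d = 11.0000 mm and f = 40.76 mm.
d/2f = 0.13494; arctan(0.13494) ≈ 7.6849°, so α ≈ 15.3697°.

15.37°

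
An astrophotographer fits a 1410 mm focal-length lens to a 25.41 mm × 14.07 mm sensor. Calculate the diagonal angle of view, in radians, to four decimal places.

Sensor diagonal = √(25.41² + 14.07²) = √843.6330 ≈ 29.0454 mm.
Angle of view α = 2·arctan(d/2f) with d = 29.0454 mm and f = 1410 mm.
d/2f = 0.01030; arctan(0.01030) ≈ 0.0103 rad, so α ≈ 0.0206 rad.

0.0206 rad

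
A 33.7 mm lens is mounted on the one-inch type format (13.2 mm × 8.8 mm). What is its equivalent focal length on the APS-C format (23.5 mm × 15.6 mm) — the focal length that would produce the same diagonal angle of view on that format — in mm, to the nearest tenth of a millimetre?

Sensor diagonal = √(13.2² + 8.8²) = √251.6800 ≈ 15.8644 mm.
Sensor diagonal = √(23.5² + 15.6²) = √795.6100 ≈ 28.2066 mm.
Equal angle of view means equal diagonal/f ratio, so f₂ = f₁ · (diagonal₂/diagonal₁) = 33.7 × 28.2066/15.8644.
f₂ = 33.7 × 1.77798 ≈ 59.918 mm.

59.9 mm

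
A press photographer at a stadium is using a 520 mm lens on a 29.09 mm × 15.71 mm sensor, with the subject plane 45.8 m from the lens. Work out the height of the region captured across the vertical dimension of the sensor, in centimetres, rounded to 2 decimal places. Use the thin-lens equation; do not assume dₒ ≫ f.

dₒ: 45.8 m = 45800 mm.
Similar triangles through the lens centre give W/dₒ = h/dᵢ; with 1/f = 1/dₒ + 1/dᵢ this gives W = h·(dₒ − f)/f.
W = 15.71 mm × (45800 − 520) / 520 = 15.71 × 87.0769 ≈ 1367.978 mm = 136.798 cm.

136.80 cm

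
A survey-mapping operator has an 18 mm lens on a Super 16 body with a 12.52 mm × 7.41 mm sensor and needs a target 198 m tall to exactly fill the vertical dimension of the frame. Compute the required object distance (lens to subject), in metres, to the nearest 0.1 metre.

481.0 m

W: 198 m = 198000 mm.
Magnification m = h/W = dᵢ/dₒ; combined with 1/f = 1/dₒ + 1/dᵢ this gives dₒ = f·(1 + W/h).
dₒ = 18 mm × (1 + 198000/7.41) = 18 × 26721.6478 ≈ 480989.660 mm = 480.99 m.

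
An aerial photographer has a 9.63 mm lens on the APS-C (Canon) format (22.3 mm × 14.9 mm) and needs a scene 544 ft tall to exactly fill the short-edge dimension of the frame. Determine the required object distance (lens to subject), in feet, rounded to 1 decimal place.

W: 544 ft × 304.8 mm/ft = 165811.19 mm.
Magnification m = h/W = dᵢ/dₒ; combined with 1/f = 1/dₒ + 1/dᵢ this gives dₒ = f·(1 + W/h).
dₒ = 9.63 mm × (1 + 165811/14.9) = 9.63 × 11129.2681 ≈ 107174.852 mm = 107174.852/304.8 ft = 351.624 ft.

351.6 ft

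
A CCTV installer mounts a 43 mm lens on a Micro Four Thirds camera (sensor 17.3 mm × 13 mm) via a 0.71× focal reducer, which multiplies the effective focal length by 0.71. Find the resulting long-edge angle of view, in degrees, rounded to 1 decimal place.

Effective focal length f = 43 × 0.71 = 30.53 mm.
α = 2·arctan(17.3 / (2 × 30.53)) = 2·arctan(0.28333) ≈ 31.6378°.

31.6°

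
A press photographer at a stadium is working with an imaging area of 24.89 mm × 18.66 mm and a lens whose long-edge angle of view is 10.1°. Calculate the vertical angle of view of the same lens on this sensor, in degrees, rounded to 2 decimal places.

From the long-edge AOV: f = 24.89 / (2·tan(5.05°)) = 24.89 / 0.17674 ≈ 140.8314 mm.
Vertical AOV = 2·arctan(18.66 / (2 × 140.8314)) = 2·arctan(0.06625) ≈ 7.5805°.

7.58°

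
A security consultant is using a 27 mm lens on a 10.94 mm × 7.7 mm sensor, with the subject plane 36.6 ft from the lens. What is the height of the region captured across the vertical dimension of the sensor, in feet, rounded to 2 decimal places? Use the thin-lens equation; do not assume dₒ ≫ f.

10.41 ft

dₒ: 36.6 ft × 304.8 mm/ft = 11155.68 mm.
Similar triangles through the lens centre give W/dₒ = h/dᵢ; with 1/f = 1/dₒ + 1/dᵢ this gives W = h·(dₒ − f)/f.
W = 7.7 mm × (11155.7 − 27) / 27 = 7.7 × 412.1733 ≈ 3173.735 mm = 3173.735/304.8 ft = 10.4125 ft.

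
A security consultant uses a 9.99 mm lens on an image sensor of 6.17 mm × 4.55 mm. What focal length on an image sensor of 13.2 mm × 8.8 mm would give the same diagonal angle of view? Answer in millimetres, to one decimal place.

Sensor diagonal = √(6.17² + 4.55²) = √58.7714 ≈ 7.6663 mm.
Sensor diagonal = √(13.2² + 8.8²) = √251.6800 ≈ 15.8644 mm.
Equal angle of view means equal diagonal/f ratio, so f₂ = f₁ · (diagonal₂/diagonal₁) = 9.99 × 15.8644/7.6663.
f₂ = 9.99 × 2.06939 ≈ 20.673 mm.

20.7 mm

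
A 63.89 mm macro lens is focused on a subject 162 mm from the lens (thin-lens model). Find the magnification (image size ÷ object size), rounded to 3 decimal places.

Thin lens: 1/f = 1/dₒ + 1/dᵢ → 1/dᵢ = 1/63.89 − 1/162 = 0.0094791 mm⁻¹, so dᵢ ≈ 105.4957 mm.
Magnification m = dᵢ/dₒ = 105.4957/162 ≈ 0.65121.

0.651×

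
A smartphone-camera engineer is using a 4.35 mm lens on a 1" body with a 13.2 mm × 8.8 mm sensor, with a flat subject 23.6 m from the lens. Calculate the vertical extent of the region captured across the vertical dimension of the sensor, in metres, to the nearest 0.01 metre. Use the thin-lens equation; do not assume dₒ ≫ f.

47.73 m

dₒ: 23.6 m = 23600 mm.
Similar triangles through the lens centre give W/dₒ = h/dᵢ; with 1/f = 1/dₒ + 1/dᵢ this gives W = h·(dₒ − f)/f.
W = 8.8 mm × (23600 − 4.35) / 4.35 = 8.8 × 5424.2874 ≈ 47733.729 mm = 47.7337 m.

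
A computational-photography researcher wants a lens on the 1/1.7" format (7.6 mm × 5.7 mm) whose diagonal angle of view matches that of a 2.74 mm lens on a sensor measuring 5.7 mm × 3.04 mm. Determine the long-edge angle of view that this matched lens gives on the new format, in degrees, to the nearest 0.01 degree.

86.64°

Sensor diagonal = √(5.7² + 3.04²) = √41.7316 ≈ 6.4600 mm.
Sensor diagonal = √(7.6² + 5.7²) = √90.2500 ≈ 9.5000 mm.
Equal diagonal AOV ⇒ f₂ = f₁ · 9.5000/6.4600 = 2.74 × 1.47059 ≈ 4.0294 mm.
Long-edge AOV on the new format = 2·arctan(7.6 / (2 × 4.0294)) = 2·arctan(0.94307) ≈ 86.6433°.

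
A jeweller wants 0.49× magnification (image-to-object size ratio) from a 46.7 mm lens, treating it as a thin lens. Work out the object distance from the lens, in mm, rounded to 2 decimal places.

142.01 mm

With m = dᵢ/dₒ and 1/f = 1/dₒ + 1/dᵢ, substituting dᵢ = m·dₒ gives 1/f = (1 + 1/m)/dₒ, hence dₒ = f·(1 + 1/m).
dₒ = 46.7 × (1 + 1/0.49) = 46.7 × 3.04082 ≈ 142.006 mm.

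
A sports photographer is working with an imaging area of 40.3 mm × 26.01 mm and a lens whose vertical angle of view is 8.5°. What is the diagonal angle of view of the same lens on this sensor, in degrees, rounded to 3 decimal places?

15.606°

From the vertical AOV: f = 26.01 / (2·tan(4.25°)) = 26.01 / 0.14863 ≈ 175.0034 mm.
Sensor diagonal = √(40.3² + 26.01²) = √2300.6101 ≈ 47.9647 mm.
Diagonal AOV = 2·arctan(47.9647 / (2 × 175.0034)) = 2·arctan(0.13704) ≈ 15.6063°.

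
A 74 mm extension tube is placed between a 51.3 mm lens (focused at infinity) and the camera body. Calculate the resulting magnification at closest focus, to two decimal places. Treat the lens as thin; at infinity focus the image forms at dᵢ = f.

1.44×

The tube moves the image plane from f to f + e, so dᵢ = 51.3 + 74 = 125.3 mm. Focus is achieved when 1/f = 1/dₒ + 1/dᵢ, giving dₒ = 1/(1/f − 1/(f+e)).
Magnification m = dᵢ/dₒ = (f+e)·(1/f − 1/(f+e)) = e/f = 74/51.3 ≈ 1.4425.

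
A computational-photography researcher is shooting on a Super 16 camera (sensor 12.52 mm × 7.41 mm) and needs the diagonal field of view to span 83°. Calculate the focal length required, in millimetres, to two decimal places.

8.22 mm

Sensor diagonal = √(12.52² + 7.41²) = √211.6585 ≈ 14.5485 mm.
From α = 2·arctan(d/2f) we get f = d / (2·tan(α/2)).
With d = 14.5485 mm and α/2 = 41.5°, tan(α/2) ≈ 0.88473, so f ≈ 14.5485 / 1.76945 ≈ 8.2220 mm.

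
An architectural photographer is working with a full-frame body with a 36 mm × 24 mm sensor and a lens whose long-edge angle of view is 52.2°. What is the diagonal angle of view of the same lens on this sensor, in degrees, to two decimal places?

60.98°

From the long-edge AOV: f = 36 / (2·tan(26.1°)) = 36 / 0.97979 ≈ 36.7426 mm.
Sensor diagonal = √(36² + 24²) = √1872.0000 ≈ 43.2666 mm.
Diagonal AOV = 2·arctan(43.2666 / (2 × 36.7426)) = 2·arctan(0.58878) ≈ 60.9775°.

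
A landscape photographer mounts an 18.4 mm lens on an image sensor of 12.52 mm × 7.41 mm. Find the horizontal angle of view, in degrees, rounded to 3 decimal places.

37.578°

Angle of view α = 2·arctan(w/2f) with w = 12.52 mm and f = 18.4 mm.
w/2f = 0.34022; arctan(0.34022) ≈ 18.7892°, so α ≈ 37.5784°.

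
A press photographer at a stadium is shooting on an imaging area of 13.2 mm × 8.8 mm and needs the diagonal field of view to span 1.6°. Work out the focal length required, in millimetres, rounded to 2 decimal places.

Sensor diagonal = √(13.2² + 8.8²) = √251.6800 ≈ 15.8644 mm.
From α = 2·arctan(d/2f) we get f = d / (2·tan(α/2)).
With d = 15.8644 mm and α/2 = 0.8°, tan(α/2) ≈ 0.01396, so f ≈ 15.8644 / 0.02793 ≈ 568.0660 mm.

568.07 mm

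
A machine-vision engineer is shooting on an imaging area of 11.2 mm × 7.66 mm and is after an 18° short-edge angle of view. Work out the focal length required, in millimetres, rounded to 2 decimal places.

24.18 mm

From α = 2·arctan(h/2f) we get f = h / (2·tan(α/2)).
With h = 7.66 mm and α/2 = 9°, tan(α/2) ≈ 0.15838, so f ≈ 7.66 / 0.31677 ≈ 24.1817 mm.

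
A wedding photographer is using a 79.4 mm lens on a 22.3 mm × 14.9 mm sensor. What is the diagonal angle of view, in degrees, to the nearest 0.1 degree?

Sensor diagonal = √(22.3² + 14.9²) = √719.3000 ≈ 26.8198 mm.
Angle of view α = 2·arctan(d/2f) with d = 26.8198 mm and f = 79.4 mm.
d/2f = 0.16889; arctan(0.16889) ≈ 9.5862°, so α ≈ 19.1725°.

19.2°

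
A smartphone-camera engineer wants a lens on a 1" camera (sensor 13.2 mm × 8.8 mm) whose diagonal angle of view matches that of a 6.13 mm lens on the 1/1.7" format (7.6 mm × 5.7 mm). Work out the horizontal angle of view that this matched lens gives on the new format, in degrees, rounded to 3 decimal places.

65.623°

Sensor diagonal = √(7.6² + 5.7²) = √90.2500 ≈ 9.5000 mm.
Sensor diagonal = √(13.2² + 8.8²) = √251.6800 ≈ 15.8644 mm.
Equal diagonal AOV ⇒ f₂ = f₁ · 15.8644/9.5000 = 6.13 × 1.66994 ≈ 10.2367 mm.
Horizontal AOV on the new format = 2·arctan(13.2 / (2 × 10.2367)) = 2·arctan(0.64474) ≈ 65.6228°.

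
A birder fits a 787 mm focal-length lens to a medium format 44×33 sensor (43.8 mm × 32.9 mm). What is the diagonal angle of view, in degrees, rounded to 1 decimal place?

4.0°

Sensor diagonal = √(43.8² + 32.9²) = √3000.8500 ≈ 54.7800 mm.
Angle of view α = 2·arctan(d/2f) with d = 54.7800 mm and f = 787 mm.
d/2f = 0.03480; arctan(0.03480) ≈ 1.9933°, so α ≈ 3.9865°.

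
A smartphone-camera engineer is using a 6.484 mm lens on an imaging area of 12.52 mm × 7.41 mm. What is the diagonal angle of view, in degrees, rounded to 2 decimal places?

Sensor diagonal = √(12.52² + 7.41²) = √211.6585 ≈ 14.5485 mm.
Angle of view α = 2·arctan(d/2f) with d = 14.5485 mm and f = 6.484 mm.
d/2f = 1.12188; arctan(1.12188) ≈ 48.2873°, so α ≈ 96.5747°.

96.57°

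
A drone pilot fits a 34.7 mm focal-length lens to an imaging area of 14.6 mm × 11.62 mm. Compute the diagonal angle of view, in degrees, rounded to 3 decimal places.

Sensor diagonal = √(14.6² + 11.62²) = √348.1844 ≈ 18.6597 mm.
Angle of view α = 2·arctan(d/2f) with d = 18.6597 mm and f = 34.7 mm.
d/2f = 0.26887; arctan(0.26887) ≈ 15.0493°, so α ≈ 30.0986°.

30.099°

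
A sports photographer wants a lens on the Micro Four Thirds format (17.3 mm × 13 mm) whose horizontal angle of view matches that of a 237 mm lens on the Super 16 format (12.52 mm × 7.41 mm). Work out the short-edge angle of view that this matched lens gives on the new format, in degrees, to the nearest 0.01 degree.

2.27°

Equal horizontal AOV ⇒ f₂ = f₁ · 17.3/12.52 = 237 × 1.38179 ≈ 327.4840 mm.
Short-edge AOV on the new format = 2·arctan(13 / (2 × 327.4840)) = 2·arctan(0.01985) ≈ 2.2741°.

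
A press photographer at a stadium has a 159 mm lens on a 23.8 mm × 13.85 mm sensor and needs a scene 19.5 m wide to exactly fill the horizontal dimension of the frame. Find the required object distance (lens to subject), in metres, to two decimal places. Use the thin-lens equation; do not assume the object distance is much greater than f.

130.43 m

W: 19.5 m = 19500 mm.
Magnification m = w/W = dᵢ/dₒ; combined with 1/f = 1/dₒ + 1/dᵢ this gives dₒ = f·(1 + W/w).
dₒ = 159 mm × (1 + 19500/23.8) = 159 × 820.3277 ≈ 130432.109 mm = 130.432 m.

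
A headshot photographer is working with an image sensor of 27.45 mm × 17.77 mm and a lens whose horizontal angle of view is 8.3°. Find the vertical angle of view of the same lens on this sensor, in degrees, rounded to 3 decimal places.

5.379°

From the horizontal AOV: f = 27.45 / (2·tan(4.15°)) = 27.45 / 0.14512 ≈ 189.1588 mm.
Vertical AOV = 2·arctan(17.77 / (2 × 189.1588)) = 2·arctan(0.04697) ≈ 5.3785°.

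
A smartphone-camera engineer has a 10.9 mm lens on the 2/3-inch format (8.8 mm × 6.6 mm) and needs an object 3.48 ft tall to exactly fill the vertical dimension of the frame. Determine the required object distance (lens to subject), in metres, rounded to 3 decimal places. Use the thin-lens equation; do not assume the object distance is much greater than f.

W: 3.48 ft × 304.8 mm/ft = 1060.70 mm.
Magnification m = h/W = dᵢ/dₒ; combined with 1/f = 1/dₒ + 1/dᵢ this gives dₒ = f·(1 + W/h).
dₒ = 10.9 mm × (1 + 1060.7/6.6) = 10.9 × 161.7127 ≈ 1762.669 mm = 1.76267 m.

1.763 m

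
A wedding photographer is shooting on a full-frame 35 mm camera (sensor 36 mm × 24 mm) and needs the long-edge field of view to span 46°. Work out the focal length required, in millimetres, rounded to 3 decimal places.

42.405 mm

From α = 2·arctan(w/2f) we get f = w / (2·tan(α/2)).
With w = 36 mm and α/2 = 23°, tan(α/2) ≈ 0.42447, so f ≈ 36 / 0.84895 ≈ 42.4053 mm.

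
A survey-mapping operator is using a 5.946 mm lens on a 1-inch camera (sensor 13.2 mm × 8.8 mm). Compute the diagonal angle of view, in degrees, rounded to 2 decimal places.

Sensor diagonal = √(13.2² + 8.8²) = √251.6800 ≈ 15.8644 mm.
Angle of view α = 2·arctan(d/2f) with d = 15.8644 mm and f = 5.946 mm.
d/2f = 1.33404; arctan(1.33404) ≈ 53.1447°, so α ≈ 106.2894°.

106.29°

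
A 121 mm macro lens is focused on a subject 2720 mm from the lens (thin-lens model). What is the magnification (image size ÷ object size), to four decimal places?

Thin lens: 1/f = 1/dₒ + 1/dᵢ → 1/dᵢ = 1/121 − 1/2720 = 0.0078968 mm⁻¹, so dᵢ ≈ 126.6333 mm.
Magnification m = dᵢ/dₒ = 126.6333/2720 ≈ 0.04656.

0.0466×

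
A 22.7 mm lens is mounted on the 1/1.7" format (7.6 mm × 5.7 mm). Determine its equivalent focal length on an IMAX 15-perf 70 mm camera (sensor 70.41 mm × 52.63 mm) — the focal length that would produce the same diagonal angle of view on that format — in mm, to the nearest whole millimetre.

Sensor diagonal = √(7.6² + 5.7²) = √90.2500 ≈ 9.5000 mm.
Sensor diagonal = √(70.41² + 52.63²) = √7727.4850 ≈ 87.9061 mm.
Equal angle of view means equal diagonal/f ratio, so f₂ = f₁ · (diagonal₂/diagonal₁) = 22.7 × 87.9061/9.5000.
f₂ = 22.7 × 9.25328 ≈ 210.049 mm.

210 mm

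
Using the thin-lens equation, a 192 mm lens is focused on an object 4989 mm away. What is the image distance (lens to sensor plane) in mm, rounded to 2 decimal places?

1/dᵢ = 1/f − 1/dₒ = 1/192 − 1/4989 = 0.0050079 mm⁻¹.
dᵢ = 1/0.0050079 ≈ 199.6848 mm.

199.68 mm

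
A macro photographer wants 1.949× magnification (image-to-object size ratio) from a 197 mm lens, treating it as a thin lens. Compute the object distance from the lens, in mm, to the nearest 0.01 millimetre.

298.08 mm

With m = dᵢ/dₒ and 1/f = 1/dₒ + 1/dᵢ, substituting dᵢ = m·dₒ gives 1/f = (1 + 1/m)/dₒ, hence dₒ = f·(1 + 1/m).
dₒ = 197 × (1 + 1/1.949) = 197 × 1.51308 ≈ 298.077 mm.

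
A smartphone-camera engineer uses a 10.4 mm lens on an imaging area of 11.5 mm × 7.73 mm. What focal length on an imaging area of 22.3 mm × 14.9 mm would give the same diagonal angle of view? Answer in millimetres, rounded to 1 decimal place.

20.1 mm

Sensor diagonal = √(11.5² + 7.73²) = √192.0029 ≈ 13.8565 mm.
Sensor diagonal = √(22.3² + 14.9²) = √719.3000 ≈ 26.8198 mm.
Equal angle of view means equal diagonal/f ratio, so f₂ = f₁ · (diagonal₂/diagonal₁) = 10.4 × 26.8198/13.8565.
f₂ = 10.4 × 1.93554 ≈ 20.130 mm.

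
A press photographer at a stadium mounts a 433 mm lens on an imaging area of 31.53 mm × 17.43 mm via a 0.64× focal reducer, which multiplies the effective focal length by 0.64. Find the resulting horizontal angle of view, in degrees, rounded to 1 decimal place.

6.5°

Effective focal length f = 433 × 0.64 = 277.12 mm.
α = 2·arctan(31.53 / (2 × 277.12)) = 2·arctan(0.05689) ≈ 6.5119°.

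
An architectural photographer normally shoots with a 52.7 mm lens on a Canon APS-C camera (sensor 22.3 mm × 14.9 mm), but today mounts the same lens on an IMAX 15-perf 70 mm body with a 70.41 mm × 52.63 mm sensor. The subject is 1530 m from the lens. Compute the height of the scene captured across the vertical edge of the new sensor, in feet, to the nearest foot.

5013 ft

The focal length stays 52.7 mm; the relevant sensor dimension is now h = 52.63 mm. Object distance dₒ = 1530 m = 1.53e+06 mm.
Thin-lens field height W = h·(dₒ − f)/f = 52.63 × (1.53e+06 − 52.7)/52.7 ≈ 1527915.112 mm = 1527915.112/304.8 ft = 5012.85 ft.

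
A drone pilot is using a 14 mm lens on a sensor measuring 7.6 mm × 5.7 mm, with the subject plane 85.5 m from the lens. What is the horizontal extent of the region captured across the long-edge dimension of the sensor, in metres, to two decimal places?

46.41 m

dₒ: 85.5 m = 85500 mm.
Similar triangles through the lens centre give W/dₒ = w/dᵢ; with 1/f = 1/dₒ + 1/dᵢ this gives W = w·(dₒ − f)/f.
W = 7.6 mm × (85500 − 14) / 14 = 7.6 × 6106.1429 ≈ 46406.686 mm = 46.4067 m.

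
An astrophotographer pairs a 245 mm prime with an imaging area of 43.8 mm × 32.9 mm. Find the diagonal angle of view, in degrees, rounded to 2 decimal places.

12.76°

Sensor diagonal = √(43.8² + 32.9²) = √3000.8500 ≈ 54.7800 mm.
Angle of view α = 2·arctan(d/2f) with d = 54.7800 mm and f = 245 mm.
d/2f = 0.11180; arctan(0.11180) ≈ 6.3789°, so α ≈ 12.7579°.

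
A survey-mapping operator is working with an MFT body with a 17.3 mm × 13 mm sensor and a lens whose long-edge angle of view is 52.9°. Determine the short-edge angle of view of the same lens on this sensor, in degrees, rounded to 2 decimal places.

From the long-edge AOV: f = 17.3 / (2·tan(26.45°)) = 17.3 / 0.99498 ≈ 17.3872 mm.
Short-edge AOV = 2·arctan(13 / (2 × 17.3872)) = 2·arctan(0.37384) ≈ 40.9953°.

41.00°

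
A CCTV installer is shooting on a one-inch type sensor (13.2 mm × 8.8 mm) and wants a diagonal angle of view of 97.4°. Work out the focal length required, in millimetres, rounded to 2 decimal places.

6.97 mm

Sensor diagonal = √(13.2² + 8.8²) = √251.6800 ≈ 15.8644 mm.
From α = 2·arctan(d/2f) we get f = d / (2·tan(α/2)).
With d = 15.8644 mm and α/2 = 48.7°, tan(α/2) ≈ 1.13828, so f ≈ 15.8644 / 2.27655 ≈ 6.9686 mm.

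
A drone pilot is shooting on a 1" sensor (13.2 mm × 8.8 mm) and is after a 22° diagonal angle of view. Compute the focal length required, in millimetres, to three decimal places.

40.808 mm

Sensor diagonal = √(13.2² + 8.8²) = √251.6800 ≈ 15.8644 mm.
From α = 2·arctan(d/2f) we get f = d / (2·tan(α/2)).
With d = 15.8644 mm and α/2 = 11°, tan(α/2) ≈ 0.19438, so f ≈ 15.8644 / 0.38876 ≈ 40.8077 mm.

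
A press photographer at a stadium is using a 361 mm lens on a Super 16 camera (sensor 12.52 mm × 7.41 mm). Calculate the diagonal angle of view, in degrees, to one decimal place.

Sensor diagonal = √(12.52² + 7.41²) = √211.6585 ≈ 14.5485 mm.
Angle of view α = 2·arctan(d/2f) with d = 14.5485 mm and f = 361 mm.
d/2f = 0.02015; arctan(0.02015) ≈ 1.1544°, so α ≈ 2.3087°.

2.3°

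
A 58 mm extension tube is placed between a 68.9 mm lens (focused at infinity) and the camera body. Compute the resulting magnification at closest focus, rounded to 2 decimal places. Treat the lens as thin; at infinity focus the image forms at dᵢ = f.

The tube moves the image plane from f to f + e, so dᵢ = 68.9 + 58 = 126.9 mm. Focus is achieved when 1/f = 1/dₒ + 1/dᵢ, giving dₒ = 1/(1/f − 1/(f+e)).
Magnification m = dᵢ/dₒ = (f+e)·(1/f − 1/(f+e)) = e/f = 58/68.9 ≈ 0.8418.

0.84×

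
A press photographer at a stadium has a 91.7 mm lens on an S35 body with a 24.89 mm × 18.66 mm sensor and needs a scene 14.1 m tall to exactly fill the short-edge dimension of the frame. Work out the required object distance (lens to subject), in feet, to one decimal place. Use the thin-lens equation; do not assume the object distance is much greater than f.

227.6 ft

W: 14.1 m = 14100 mm.
Magnification m = h/W = dᵢ/dₒ; combined with 1/f = 1/dₒ + 1/dᵢ this gives dₒ = f·(1 + W/h).
dₒ = 91.7 mm × (1 + 14100/18.66) = 91.7 × 756.6270 ≈ 69382.697 mm = 69382.697/304.8 ft = 227.634 ft.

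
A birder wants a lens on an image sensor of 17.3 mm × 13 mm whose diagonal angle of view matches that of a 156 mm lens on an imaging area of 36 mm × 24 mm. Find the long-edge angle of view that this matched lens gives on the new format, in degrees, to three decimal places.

12.652°

Sensor diagonal = √(36² + 24²) = √1872.0000 ≈ 43.2666 mm.
Sensor diagonal = √(17.3² + 13²) = √468.2900 ≈ 21.6400 mm.
Equal diagonal AOV ⇒ f₂ = f₁ · 21.6400/43.2666 = 156 × 0.50015 ≈ 78.0242 mm.
Long-edge AOV on the new format = 2·arctan(17.3 / (2 × 78.0242)) = 2·arctan(0.11086) ≈ 12.6523°.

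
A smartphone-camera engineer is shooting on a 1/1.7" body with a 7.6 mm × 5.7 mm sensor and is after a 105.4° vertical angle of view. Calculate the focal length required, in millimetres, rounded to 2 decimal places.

From α = 2·arctan(h/2f) we get f = h / (2·tan(α/2)).
With h = 5.7 mm and α/2 = 52.7°, tan(α/2) ≈ 1.31269, so f ≈ 5.7 / 2.62538 ≈ 2.1711 mm.

2.17 mm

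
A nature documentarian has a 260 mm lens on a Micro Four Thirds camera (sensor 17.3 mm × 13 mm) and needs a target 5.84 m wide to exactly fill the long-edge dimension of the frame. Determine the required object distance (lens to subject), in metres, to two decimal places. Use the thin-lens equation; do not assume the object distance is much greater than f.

88.03 m

W: 5.84 m = 5840 mm.
Magnification m = w/W = dᵢ/dₒ; combined with 1/f = 1/dₒ + 1/dᵢ this gives dₒ = f·(1 + W/w).
dₒ = 260 mm × (1 + 5840/17.3) = 260 × 338.5723 ≈ 88028.786 mm = 88.0288 m.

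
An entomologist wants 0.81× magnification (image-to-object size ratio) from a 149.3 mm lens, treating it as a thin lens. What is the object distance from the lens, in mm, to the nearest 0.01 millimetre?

333.62 mm

With m = dᵢ/dₒ and 1/f = 1/dₒ + 1/dᵢ, substituting dᵢ = m·dₒ gives 1/f = (1 + 1/m)/dₒ, hence dₒ = f·(1 + 1/m).
dₒ = 149.3 × (1 + 1/0.81) = 149.3 × 2.23457 ≈ 333.621 mm.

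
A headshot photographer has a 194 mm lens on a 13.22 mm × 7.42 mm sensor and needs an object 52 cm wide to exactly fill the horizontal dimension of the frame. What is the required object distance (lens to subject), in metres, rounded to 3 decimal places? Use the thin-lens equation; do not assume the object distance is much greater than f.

7.825 m

W: 52 cm = 520 mm.
Magnification m = w/W = dᵢ/dₒ; combined with 1/f = 1/dₒ + 1/dᵢ this gives dₒ = f·(1 + W/w).
dₒ = 194 mm × (1 + 520/13.22) = 194 × 40.3343 ≈ 7824.862 mm = 7.82486 m.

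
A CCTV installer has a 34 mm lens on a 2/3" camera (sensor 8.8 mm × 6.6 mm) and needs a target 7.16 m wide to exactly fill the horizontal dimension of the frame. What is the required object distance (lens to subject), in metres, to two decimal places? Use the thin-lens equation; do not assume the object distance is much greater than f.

27.70 m

W: 7.16 m = 7160 mm.
Magnification m = w/W = dᵢ/dₒ; combined with 1/f = 1/dₒ + 1/dᵢ this gives dₒ = f·(1 + W/w).
dₒ = 34 mm × (1 + 7160/8.8) = 34 × 814.6364 ≈ 27697.636 mm = 27.6976 m.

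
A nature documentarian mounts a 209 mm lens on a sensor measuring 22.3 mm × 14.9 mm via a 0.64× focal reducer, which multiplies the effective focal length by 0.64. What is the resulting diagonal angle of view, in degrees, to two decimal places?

11.45°

Effective focal length f = 209 × 0.64 = 133.76 mm.
Sensor diagonal = √(22.3² + 14.9²) = √719.3000 ≈ 26.8198 mm.
α = 2·arctan(26.820 / (2 × 133.76)) = 2·arctan(0.10025) ≈ 11.4499°.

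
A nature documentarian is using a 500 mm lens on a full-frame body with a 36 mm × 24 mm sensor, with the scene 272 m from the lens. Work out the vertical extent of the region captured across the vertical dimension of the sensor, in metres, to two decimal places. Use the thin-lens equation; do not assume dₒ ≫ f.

dₒ: 272 m = 272000 mm.
Similar triangles through the lens centre give W/dₒ = h/dᵢ; with 1/f = 1/dₒ + 1/dᵢ this gives W = h·(dₒ − f)/f.
W = 24 mm × (272000 − 500) / 500 = 24 × 543.0000 ≈ 13032.000 mm = 13.032 m.

13.03 m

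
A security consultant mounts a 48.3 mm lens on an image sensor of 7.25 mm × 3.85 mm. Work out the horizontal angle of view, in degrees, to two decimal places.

8.58°

Angle of view α = 2·arctan(w/2f) with w = 7.25 mm and f = 48.3 mm.
w/2f = 0.07505; arctan(0.07505) ≈ 4.2921°, so α ≈ 8.5842°.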